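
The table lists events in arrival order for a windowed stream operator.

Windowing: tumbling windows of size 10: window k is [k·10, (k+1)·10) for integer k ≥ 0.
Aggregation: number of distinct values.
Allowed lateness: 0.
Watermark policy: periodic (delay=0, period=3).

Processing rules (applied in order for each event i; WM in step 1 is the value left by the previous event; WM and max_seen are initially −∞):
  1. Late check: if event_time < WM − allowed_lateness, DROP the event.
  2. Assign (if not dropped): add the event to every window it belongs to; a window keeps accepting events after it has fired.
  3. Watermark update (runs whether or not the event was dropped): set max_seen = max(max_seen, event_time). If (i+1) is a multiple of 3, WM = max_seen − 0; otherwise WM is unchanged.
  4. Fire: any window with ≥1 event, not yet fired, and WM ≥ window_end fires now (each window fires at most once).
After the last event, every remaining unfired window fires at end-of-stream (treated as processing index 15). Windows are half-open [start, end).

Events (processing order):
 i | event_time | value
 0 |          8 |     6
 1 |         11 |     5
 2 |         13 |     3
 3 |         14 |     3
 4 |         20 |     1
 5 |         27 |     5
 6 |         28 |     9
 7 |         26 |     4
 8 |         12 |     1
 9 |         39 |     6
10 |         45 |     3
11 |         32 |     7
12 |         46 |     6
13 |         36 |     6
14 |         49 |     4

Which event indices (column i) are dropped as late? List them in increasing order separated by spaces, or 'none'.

i=0 t=8 v=6: → [0,10); WM=−∞
i=1 t=11 v=5: → [10,20); WM=−∞
i=2 t=13 v=3: → [10,20); WM=13; [0,10) fires=1
i=3 t=14 v=3: → [10,20); WM=13
i=4 t=20 v=1: → [20,30); WM=13
i=5 t=27 v=5: → [20,30); WM=27; [10,20) fires=2
i=6 t=28 v=9: → [20,30); WM=27
i=7 t=26 v=4: DROP (t<27-0); WM=27
i=8 t=12 v=1: DROP (t<27-0); WM=28
i=9 t=39 v=6: → [30,40); WM=28
i=10 t=45 v=3: → [40,50); WM=28
i=11 t=32 v=7: → [30,40); WM=45; [20,30) fires=3 [30,40) fires=2
i=12 t=46 v=6: → [40,50); WM=45
i=13 t=36 v=6: DROP (t<45-0); WM=45
i=14 t=49 v=4: → [40,50); WM=49

7 8 13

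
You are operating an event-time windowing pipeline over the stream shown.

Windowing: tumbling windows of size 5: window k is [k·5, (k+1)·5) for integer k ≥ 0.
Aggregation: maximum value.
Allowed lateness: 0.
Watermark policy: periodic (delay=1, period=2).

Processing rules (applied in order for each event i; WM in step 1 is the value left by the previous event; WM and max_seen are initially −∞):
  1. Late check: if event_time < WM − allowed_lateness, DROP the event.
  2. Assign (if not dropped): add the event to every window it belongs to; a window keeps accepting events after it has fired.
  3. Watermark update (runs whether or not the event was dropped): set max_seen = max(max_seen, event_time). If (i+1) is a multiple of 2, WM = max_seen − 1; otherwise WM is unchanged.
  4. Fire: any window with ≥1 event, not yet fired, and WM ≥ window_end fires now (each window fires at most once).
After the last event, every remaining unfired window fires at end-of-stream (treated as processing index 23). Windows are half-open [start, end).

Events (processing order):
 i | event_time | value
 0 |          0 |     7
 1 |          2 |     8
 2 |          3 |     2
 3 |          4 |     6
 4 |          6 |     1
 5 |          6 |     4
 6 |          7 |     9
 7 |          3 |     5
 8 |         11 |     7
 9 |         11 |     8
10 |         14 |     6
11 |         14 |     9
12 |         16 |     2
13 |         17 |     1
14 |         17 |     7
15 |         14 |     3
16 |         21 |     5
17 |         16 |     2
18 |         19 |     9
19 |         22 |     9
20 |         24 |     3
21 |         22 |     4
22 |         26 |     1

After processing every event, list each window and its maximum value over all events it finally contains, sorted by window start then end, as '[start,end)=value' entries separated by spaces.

i=0 t=0 v=7: → [0,5); WM=−∞
i=1 t=2 v=8: → [0,5); WM=1
i=2 t=3 v=2: → [0,5); WM=1
i=3 t=4 v=6: → [0,5); WM=3
i=4 t=6 v=1: → [5,10); WM=3
i=5 t=6 v=4: → [5,10); WM=5; [0,5) fires=8
i=6 t=7 v=9: → [5,10); WM=5
i=7 t=3 v=5: DROP (t<5-0); WM=6
i=8 t=11 v=7: → [10,15); WM=6
i=9 t=11 v=8: → [10,15); WM=10; [5,10) fires=9
i=10 t=14 v=6: → [10,15); WM=10
i=11 t=14 v=9: → [10,15); WM=13
i=12 t=16 v=2: → [15,20); WM=13
i=13 t=17 v=1: → [15,20); WM=16; [10,15) fires=9
i=14 t=17 v=7: → [15,20); WM=16
i=15 t=14 v=3: DROP (t<16-0); WM=16
i=16 t=21 v=5: → [20,25); WM=16
i=17 t=16 v=2: → [15,20); WM=20; [15,20) fires=7
i=18 t=19 v=9: DROP (t<20-0); WM=20
i=19 t=22 v=9: → [20,25); WM=21
i=20 t=24 v=3: → [20,25); WM=21
i=21 t=22 v=4: → [20,25); WM=23
i=22 t=26 v=1: → [25,30); WM=23

[0,5)=8 [5,10)=9 [10,15)=9 [15,20)=7 [20,25)=9 [25,30)=1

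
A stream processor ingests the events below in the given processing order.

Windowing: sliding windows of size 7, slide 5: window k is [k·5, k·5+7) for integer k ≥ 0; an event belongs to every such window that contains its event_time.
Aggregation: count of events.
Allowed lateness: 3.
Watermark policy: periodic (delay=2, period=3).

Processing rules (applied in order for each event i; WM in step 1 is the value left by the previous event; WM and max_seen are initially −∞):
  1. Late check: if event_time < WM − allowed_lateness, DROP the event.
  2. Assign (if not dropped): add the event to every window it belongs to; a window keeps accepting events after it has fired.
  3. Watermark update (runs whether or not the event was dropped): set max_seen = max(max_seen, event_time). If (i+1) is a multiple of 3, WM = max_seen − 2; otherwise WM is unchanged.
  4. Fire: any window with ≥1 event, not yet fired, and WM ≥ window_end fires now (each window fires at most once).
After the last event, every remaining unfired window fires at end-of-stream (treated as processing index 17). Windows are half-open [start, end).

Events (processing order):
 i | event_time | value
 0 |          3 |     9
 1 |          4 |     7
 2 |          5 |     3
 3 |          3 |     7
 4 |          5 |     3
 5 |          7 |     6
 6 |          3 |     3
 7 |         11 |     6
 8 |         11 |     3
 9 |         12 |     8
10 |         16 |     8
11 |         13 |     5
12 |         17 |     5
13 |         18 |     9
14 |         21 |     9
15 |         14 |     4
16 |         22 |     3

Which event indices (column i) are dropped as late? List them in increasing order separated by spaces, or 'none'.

i=0 t=3 v=9: → [0,7); WM=−∞
i=1 t=4 v=7: → [0,7); WM=−∞
i=2 t=5 v=3: → [5,12),[0,7); WM=3
i=3 t=3 v=7: → [0,7); WM=3
i=4 t=5 v=3: → [5,12),[0,7); WM=3
i=5 t=7 v=6: → [5,12); WM=5
i=6 t=3 v=3: → [0,7); WM=5
i=7 t=11 v=6: → [10,17),[5,12); WM=5
i=8 t=11 v=3: → [10,17),[5,12); WM=9; [0,7) fires=6
i=9 t=12 v=8: → [10,17); WM=9
i=10 t=16 v=8: → [15,22),[10,17); WM=9
i=11 t=13 v=5: → [10,17); WM=14; [5,12) fires=5
i=12 t=17 v=5: → [15,22); WM=14
i=13 t=18 v=9: → [15,22); WM=14
i=14 t=21 v=9: → [20,27),[15,22); WM=19; [10,17) fires=5
i=15 t=14 v=4: DROP (t<19-3); WM=19
i=16 t=22 v=3: → [20,27); WM=19

15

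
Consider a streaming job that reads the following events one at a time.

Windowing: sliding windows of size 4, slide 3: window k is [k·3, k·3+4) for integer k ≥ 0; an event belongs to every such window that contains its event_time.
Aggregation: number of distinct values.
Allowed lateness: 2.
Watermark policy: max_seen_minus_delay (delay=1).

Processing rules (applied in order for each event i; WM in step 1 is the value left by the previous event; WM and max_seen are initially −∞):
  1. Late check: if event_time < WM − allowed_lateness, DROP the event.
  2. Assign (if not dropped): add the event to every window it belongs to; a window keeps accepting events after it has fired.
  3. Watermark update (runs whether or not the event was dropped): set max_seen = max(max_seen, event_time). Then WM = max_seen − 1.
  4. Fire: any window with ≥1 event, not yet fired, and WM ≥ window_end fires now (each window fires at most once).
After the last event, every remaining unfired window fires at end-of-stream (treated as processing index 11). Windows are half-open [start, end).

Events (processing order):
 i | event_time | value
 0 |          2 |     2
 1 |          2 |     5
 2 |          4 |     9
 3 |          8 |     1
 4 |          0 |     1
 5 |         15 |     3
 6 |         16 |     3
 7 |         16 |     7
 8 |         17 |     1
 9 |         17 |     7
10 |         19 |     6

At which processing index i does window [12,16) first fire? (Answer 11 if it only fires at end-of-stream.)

i=0 t=2 v=2: → [0,4); WM=1
i=1 t=2 v=5: → [0,4); WM=1
i=2 t=4 v=9: → [3,7); WM=3
i=3 t=8 v=1: → [6,10); WM=7; [0,4) fires=2 [3,7) fires=1
i=4 t=0 v=1: DROP (t<7-2); WM=7
i=5 t=15 v=3: → [15,19),[12,16); WM=14; [6,10) fires=1
i=6 t=16 v=3: → [15,19); WM=15
i=7 t=16 v=7: → [15,19); WM=15
i=8 t=17 v=1: → [15,19); WM=16; [12,16) fires=1
i=9 t=17 v=7: → [15,19); WM=16
i=10 t=19 v=6: → [18,22); WM=18

8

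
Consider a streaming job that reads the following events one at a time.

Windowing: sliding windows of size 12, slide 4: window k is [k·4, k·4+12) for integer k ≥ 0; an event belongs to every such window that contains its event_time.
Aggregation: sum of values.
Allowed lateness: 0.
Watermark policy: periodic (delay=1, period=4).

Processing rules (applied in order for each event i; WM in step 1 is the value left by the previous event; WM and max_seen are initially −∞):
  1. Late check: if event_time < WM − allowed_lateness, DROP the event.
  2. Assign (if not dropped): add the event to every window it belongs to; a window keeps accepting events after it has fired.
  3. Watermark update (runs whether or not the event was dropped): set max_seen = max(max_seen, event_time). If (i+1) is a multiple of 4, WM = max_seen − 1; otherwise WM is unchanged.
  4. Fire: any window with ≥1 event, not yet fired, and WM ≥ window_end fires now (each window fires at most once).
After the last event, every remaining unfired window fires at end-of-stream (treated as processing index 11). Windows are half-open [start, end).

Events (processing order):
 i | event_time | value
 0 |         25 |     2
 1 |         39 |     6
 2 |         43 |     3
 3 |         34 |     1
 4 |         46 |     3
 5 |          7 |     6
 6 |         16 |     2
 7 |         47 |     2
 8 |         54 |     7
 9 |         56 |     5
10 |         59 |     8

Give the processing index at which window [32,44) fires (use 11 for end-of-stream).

7

i=0 t=25 v=2: → [24,36),[20,32),[16,28); WM=−∞
i=1 t=39 v=6: → [36,48),[32,44),[28,40); WM=−∞
i=2 t=43 v=3: → [40,52),[36,48),[32,44); WM=−∞
i=3 t=34 v=1: → [32,44),[28,40),[24,36); WM=42; [16,28) fires=2 [20,32) fires=2 [24,36) fires=3 [28,40) fires=7
i=4 t=46 v=3: → [44,56),[40,52),[36,48); WM=42
i=5 t=7 v=6: DROP (t<42-0); WM=42
i=6 t=16 v=2: DROP (t<42-0); WM=42
i=7 t=47 v=2: → [44,56),[40,52),[36,48); WM=46; [32,44) fires=10
i=8 t=54 v=7: → [52,64),[48,60),[44,56); WM=46
i=9 t=56 v=5: → [56,68),[52,64),[48,60); WM=46
i=10 t=59 v=8: → [56,68),[52,64),[48,60); WM=46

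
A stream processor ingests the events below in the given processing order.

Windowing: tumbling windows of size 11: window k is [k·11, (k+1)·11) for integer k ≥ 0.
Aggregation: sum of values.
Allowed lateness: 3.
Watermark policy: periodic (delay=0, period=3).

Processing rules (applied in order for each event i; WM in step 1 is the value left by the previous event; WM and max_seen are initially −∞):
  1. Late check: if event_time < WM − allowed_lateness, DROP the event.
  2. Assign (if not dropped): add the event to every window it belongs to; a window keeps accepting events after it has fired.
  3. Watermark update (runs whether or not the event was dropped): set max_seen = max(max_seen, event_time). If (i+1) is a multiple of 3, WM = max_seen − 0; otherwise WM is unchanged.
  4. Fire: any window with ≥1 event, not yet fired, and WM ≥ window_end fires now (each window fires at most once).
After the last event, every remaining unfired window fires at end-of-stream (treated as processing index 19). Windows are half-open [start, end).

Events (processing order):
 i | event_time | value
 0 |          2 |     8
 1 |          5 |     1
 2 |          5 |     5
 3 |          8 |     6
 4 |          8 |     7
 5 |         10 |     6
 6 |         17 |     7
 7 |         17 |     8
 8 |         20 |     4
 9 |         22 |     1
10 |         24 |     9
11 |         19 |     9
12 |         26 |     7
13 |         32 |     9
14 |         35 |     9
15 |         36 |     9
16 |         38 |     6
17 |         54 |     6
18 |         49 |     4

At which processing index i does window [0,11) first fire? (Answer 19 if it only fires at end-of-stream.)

i=0 t=2 v=8: → [0,11); WM=−∞
i=1 t=5 v=1: → [0,11); WM=−∞
i=2 t=5 v=5: → [0,11); WM=5
i=3 t=8 v=6: → [0,11); WM=5
i=4 t=8 v=7: → [0,11); WM=5
i=5 t=10 v=6: → [0,11); WM=10
i=6 t=17 v=7: → [11,22); WM=10
i=7 t=17 v=8: → [11,22); WM=10
i=8 t=20 v=4: → [11,22); WM=20; [0,11) fires=33
i=9 t=22 v=1: → [22,33); WM=20
i=10 t=24 v=9: → [22,33); WM=20
i=11 t=19 v=9: → [11,22); WM=24; [11,22) fires=28
i=12 t=26 v=7: → [22,33); WM=24
i=13 t=32 v=9: → [22,33); WM=24
i=14 t=35 v=9: → [33,44); WM=35; [22,33) fires=26
i=15 t=36 v=9: → [33,44); WM=35
i=16 t=38 v=6: → [33,44); WM=35
i=17 t=54 v=6: → [44,55); WM=54; [33,44) fires=24
i=18 t=49 v=4: DROP (t<54-3); WM=54

8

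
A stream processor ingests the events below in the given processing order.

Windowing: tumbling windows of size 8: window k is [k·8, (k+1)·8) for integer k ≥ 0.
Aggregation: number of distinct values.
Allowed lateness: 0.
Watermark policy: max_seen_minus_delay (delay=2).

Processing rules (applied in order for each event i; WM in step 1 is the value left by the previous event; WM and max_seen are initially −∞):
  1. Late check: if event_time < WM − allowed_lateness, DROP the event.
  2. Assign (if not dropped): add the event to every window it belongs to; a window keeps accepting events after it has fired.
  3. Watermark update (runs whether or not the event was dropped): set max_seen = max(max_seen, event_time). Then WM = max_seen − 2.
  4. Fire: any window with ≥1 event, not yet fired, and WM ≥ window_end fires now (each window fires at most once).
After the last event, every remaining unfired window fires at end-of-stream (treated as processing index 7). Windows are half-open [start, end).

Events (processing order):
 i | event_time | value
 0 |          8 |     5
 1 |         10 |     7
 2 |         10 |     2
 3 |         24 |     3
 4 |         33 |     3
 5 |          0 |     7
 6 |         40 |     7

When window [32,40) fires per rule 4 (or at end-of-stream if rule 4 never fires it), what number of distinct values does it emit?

i=0 t=8 v=5: → [8,16); WM=6
i=1 t=10 v=7: → [8,16); WM=8
i=2 t=10 v=2: → [8,16); WM=8
i=3 t=24 v=3: → [24,32); WM=22; [8,16) fires=3
i=4 t=33 v=3: → [32,40); WM=31
i=5 t=0 v=7: DROP (t<31-0); WM=31
i=6 t=40 v=7: → [40,48); WM=38; [24,32) fires=1

1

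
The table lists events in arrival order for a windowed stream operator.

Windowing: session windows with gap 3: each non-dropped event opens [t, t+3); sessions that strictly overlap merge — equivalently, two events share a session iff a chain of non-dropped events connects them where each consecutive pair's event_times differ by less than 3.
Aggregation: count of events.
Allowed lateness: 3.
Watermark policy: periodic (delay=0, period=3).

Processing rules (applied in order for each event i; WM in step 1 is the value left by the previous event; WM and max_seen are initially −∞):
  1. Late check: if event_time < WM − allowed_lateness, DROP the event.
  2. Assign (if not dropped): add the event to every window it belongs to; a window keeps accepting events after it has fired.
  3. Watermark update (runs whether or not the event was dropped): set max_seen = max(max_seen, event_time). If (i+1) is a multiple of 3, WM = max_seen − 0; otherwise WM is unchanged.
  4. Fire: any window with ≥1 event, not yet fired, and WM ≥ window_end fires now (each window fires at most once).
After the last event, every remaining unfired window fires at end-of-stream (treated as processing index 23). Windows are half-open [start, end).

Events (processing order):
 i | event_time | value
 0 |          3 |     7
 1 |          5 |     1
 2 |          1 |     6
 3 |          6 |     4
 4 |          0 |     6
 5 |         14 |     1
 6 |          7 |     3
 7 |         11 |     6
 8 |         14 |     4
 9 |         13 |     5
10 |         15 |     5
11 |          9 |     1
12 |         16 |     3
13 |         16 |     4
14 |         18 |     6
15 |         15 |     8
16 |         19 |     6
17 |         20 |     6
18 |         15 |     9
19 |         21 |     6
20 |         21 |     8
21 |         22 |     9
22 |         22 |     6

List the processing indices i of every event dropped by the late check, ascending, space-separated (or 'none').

4 6 11 18

i=0 t=3 v=7: → [3,6); WM=−∞
i=1 t=5 v=1: → [3,8); WM=−∞
i=2 t=1 v=6: → [1,8); WM=5
i=3 t=6 v=4: → [1,9); WM=5
i=4 t=0 v=6: DROP (t<5-3); WM=5
i=5 t=14 v=1: → [14,17); WM=14
i=6 t=7 v=3: DROP (t<14-3); WM=14
i=7 t=11 v=6: → [11,14); WM=14
i=8 t=14 v=4: → [14,17); WM=14
i=9 t=13 v=5: → [11,17); WM=14
i=10 t=15 v=5: → [11,18); WM=14
i=11 t=9 v=1: DROP (t<14-3); WM=15
i=12 t=16 v=3: → [11,19); WM=15
i=13 t=16 v=4: → [11,19); WM=15
i=14 t=18 v=6: → [11,21); WM=18
i=15 t=15 v=8: → [11,21); WM=18
i=16 t=19 v=6: → [11,22); WM=18
i=17 t=20 v=6: → [11,23); WM=20
i=18 t=15 v=9: DROP (t<20-3); WM=20
i=19 t=21 v=6: → [11,24); WM=20
i=20 t=21 v=8: → [11,24); WM=21
i=21 t=22 v=9: → [11,25); WM=21
i=22 t=22 v=6: → [11,25); WM=21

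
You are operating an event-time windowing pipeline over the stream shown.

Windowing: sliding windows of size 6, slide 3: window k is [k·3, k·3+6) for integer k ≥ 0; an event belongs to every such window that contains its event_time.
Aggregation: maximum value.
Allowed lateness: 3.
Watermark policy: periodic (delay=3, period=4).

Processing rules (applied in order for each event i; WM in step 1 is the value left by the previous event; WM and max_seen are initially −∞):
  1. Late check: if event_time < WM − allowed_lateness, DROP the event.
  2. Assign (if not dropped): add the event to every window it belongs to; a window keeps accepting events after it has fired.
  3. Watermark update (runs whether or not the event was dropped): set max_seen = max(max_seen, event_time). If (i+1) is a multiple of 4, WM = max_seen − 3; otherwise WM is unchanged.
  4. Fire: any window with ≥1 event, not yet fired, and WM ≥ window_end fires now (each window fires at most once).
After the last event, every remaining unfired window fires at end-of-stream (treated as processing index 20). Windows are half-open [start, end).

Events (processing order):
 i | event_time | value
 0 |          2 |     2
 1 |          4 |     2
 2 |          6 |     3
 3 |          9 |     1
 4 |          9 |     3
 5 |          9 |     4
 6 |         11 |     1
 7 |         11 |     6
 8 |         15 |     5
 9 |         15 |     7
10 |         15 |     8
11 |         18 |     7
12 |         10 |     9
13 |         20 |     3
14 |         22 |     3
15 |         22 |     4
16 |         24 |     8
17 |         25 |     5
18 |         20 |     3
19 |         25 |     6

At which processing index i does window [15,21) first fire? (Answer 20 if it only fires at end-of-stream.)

i=0 t=2 v=2: → [0,6); WM=−∞
i=1 t=4 v=2: → [3,9),[0,6); WM=−∞
i=2 t=6 v=3: → [6,12),[3,9); WM=−∞
i=3 t=9 v=1: → [9,15),[6,12); WM=6; [0,6) fires=2
i=4 t=9 v=3: → [9,15),[6,12); WM=6
i=5 t=9 v=4: → [9,15),[6,12); WM=6
i=6 t=11 v=1: → [9,15),[6,12); WM=6
i=7 t=11 v=6: → [9,15),[6,12); WM=8
i=8 t=15 v=5: → [15,21),[12,18); WM=8
i=9 t=15 v=7: → [15,21),[12,18); WM=8
i=10 t=15 v=8: → [15,21),[12,18); WM=8
i=11 t=18 v=7: → [18,24),[15,21); WM=15; [3,9) fires=3 [6,12) fires=6 [9,15) fires=6
i=12 t=10 v=9: DROP (t<15-3); WM=15
i=13 t=20 v=3: → [18,24),[15,21); WM=15
i=14 t=22 v=3: → [21,27),[18,24); WM=15
i=15 t=22 v=4: → [21,27),[18,24); WM=19; [12,18) fires=8
i=16 t=24 v=8: → [24,30),[21,27); WM=19
i=17 t=25 v=5: → [24,30),[21,27); WM=19
i=18 t=20 v=3: → [18,24),[15,21); WM=19
i=19 t=25 v=6: → [24,30),[21,27); WM=22; [15,21) fires=8

19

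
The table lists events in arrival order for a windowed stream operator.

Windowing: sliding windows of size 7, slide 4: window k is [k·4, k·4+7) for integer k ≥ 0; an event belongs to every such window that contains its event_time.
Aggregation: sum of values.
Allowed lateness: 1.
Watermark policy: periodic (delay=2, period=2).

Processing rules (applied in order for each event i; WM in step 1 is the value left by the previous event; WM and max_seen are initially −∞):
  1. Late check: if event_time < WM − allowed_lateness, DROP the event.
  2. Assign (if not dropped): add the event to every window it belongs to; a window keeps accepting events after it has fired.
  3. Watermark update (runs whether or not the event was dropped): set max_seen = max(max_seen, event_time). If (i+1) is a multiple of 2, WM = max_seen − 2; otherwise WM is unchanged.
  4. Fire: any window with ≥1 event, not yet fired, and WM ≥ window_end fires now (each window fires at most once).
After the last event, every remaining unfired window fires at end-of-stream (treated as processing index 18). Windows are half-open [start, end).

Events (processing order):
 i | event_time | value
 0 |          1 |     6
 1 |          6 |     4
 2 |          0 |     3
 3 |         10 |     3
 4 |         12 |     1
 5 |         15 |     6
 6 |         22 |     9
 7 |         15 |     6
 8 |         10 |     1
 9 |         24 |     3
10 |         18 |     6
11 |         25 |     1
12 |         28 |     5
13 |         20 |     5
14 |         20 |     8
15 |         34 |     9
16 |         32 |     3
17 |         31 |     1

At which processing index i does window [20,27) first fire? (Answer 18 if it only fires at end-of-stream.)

i=0 t=1 v=6: → [0,7); WM=−∞
i=1 t=6 v=4: → [4,11),[0,7); WM=4
i=2 t=0 v=3: DROP (t<4-1); WM=4
i=3 t=10 v=3: → [8,15),[4,11); WM=8; [0,7) fires=10
i=4 t=12 v=1: → [12,19),[8,15); WM=8
i=5 t=15 v=6: → [12,19); WM=13; [4,11) fires=7
i=6 t=22 v=9: → [20,27),[16,23); WM=13
i=7 t=15 v=6: → [12,19); WM=20; [8,15) fires=4 [12,19) fires=13
i=8 t=10 v=1: DROP (t<20-1); WM=20
i=9 t=24 v=3: → [24,31),[20,27); WM=22
i=10 t=18 v=6: DROP (t<22-1); WM=22
i=11 t=25 v=1: → [24,31),[20,27); WM=23; [16,23) fires=9
i=12 t=28 v=5: → [28,35),[24,31); WM=23
i=13 t=20 v=5: DROP (t<23-1); WM=26
i=14 t=20 v=8: DROP (t<26-1); WM=26
i=15 t=34 v=9: → [32,39),[28,35); WM=32; [20,27) fires=13 [24,31) fires=9
i=16 t=32 v=3: → [32,39),[28,35); WM=32
i=17 t=31 v=1: → [28,35); WM=32

15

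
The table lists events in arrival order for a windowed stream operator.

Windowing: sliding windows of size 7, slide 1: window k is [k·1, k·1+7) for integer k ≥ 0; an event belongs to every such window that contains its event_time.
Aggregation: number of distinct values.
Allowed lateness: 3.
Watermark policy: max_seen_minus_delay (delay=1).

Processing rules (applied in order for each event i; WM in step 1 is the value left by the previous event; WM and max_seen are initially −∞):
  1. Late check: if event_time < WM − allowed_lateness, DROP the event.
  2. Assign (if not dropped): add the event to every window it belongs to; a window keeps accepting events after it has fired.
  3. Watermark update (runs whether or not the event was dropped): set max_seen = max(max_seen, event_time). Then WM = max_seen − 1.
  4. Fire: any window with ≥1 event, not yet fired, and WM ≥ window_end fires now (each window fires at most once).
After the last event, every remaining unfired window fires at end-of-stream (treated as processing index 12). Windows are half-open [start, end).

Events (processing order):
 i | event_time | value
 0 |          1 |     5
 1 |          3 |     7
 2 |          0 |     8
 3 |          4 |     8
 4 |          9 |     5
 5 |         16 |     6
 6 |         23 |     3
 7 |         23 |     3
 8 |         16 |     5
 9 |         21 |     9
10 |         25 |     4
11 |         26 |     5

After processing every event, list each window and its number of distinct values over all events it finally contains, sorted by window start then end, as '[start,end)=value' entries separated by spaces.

[0,7)=3 [1,8)=3 [2,9)=2 [3,10)=3 [4,11)=2 [5,12)=1 [6,13)=1 [7,14)=1 [8,15)=1 [9,16)=1 [10,17)=1 [11,18)=1 [12,19)=1 [13,20)=1 [14,21)=1 [15,22)=2 [16,23)=2 [17,24)=2 [18,25)=2 [19,26)=3 [20,27)=4 [21,28)=4 [22,29)=3 [23,30)=3 [24,31)=2 [25,32)=2 [26,33)=1

i=0 t=1 v=5: → [1,8),[0,7); WM=0
i=1 t=3 v=7: → [3,10),[2,9),[1,8),[0,7); WM=2
i=2 t=0 v=8: → [0,7); WM=2
i=3 t=4 v=8: → [4,11),[3,10),[2,9),[1,8),[0,7); WM=3
i=4 t=9 v=5: → [9,16),[8,15),[7,14),[6,13),[5,12),[4,11),[3,10); WM=8; [0,7) fires=3 [1,8) fires=3
i=5 t=16 v=6: → [16,23),[15,22),[14,21),[13,20),[12,19),[11,18),[10,17); WM=15; [2,9) fires=2 [3,10) fires=3 [4,11) fires=2 [5,12) fires=1 [6,13) fires=1 [7,14) fires=1 [8,15) fires=1
i=6 t=23 v=3: → [23,30),[22,29),[21,28),[20,27),[19,26),[18,25),[17,24); WM=22; [9,16) fires=1 [10,17) fires=1 [11,18) fires=1 [12,19) fires=1 [13,20) fires=1 [14,21) fires=1 [15,22) fires=1
i=7 t=23 v=3: → [23,30),[22,29),[21,28),[20,27),[19,26),[18,25),[17,24); WM=22
i=8 t=16 v=5: DROP (t<22-3); WM=22
i=9 t=21 v=9: → [21,28),[20,27),[19,26),[18,25),[17,24),[16,23),[15,22); WM=22
i=10 t=25 v=4: → [25,32),[24,31),[23,30),[22,29),[21,28),[20,27),[19,26); WM=24; [16,23) fires=2 [17,24) fires=2
i=11 t=26 v=5: → [26,33),[25,32),[24,31),[23,30),[22,29),[21,28),[20,27); WM=25; [18,25) fires=2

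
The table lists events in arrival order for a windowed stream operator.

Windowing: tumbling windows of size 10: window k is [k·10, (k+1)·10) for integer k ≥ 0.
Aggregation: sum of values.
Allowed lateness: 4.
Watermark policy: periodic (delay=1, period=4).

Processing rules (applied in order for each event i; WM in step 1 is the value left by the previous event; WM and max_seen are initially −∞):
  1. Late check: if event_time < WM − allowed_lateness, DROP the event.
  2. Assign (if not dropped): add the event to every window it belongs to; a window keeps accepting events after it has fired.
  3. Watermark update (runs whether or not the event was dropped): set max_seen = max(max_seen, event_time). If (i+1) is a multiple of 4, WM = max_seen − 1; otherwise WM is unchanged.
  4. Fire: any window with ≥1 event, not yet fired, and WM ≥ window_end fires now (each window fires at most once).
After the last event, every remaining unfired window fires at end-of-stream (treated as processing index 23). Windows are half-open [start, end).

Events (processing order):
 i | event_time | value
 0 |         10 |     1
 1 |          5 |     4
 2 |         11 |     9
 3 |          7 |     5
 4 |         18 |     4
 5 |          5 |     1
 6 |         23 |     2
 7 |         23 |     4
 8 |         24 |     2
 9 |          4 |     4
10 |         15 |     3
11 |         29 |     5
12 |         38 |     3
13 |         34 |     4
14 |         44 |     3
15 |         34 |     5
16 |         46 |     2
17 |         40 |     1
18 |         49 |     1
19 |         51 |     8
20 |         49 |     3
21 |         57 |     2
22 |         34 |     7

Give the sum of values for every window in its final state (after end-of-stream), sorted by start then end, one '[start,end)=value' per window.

i=0 t=10 v=1: → [10,20); WM=−∞
i=1 t=5 v=4: → [0,10); WM=−∞
i=2 t=11 v=9: → [10,20); WM=−∞
i=3 t=7 v=5: → [0,10); WM=10; [0,10) fires=9
i=4 t=18 v=4: → [10,20); WM=10
i=5 t=5 v=1: DROP (t<10-4); WM=10
i=6 t=23 v=2: → [20,30); WM=10
i=7 t=23 v=4: → [20,30); WM=22; [10,20) fires=14
i=8 t=24 v=2: → [20,30); WM=22
i=9 t=4 v=4: DROP (t<22-4); WM=22
i=10 t=15 v=3: DROP (t<22-4); WM=22
i=11 t=29 v=5: → [20,30); WM=28
i=12 t=38 v=3: → [30,40); WM=28
i=13 t=34 v=4: → [30,40); WM=28
i=14 t=44 v=3: → [40,50); WM=28
i=15 t=34 v=5: → [30,40); WM=43; [20,30) fires=13 [30,40) fires=12
i=16 t=46 v=2: → [40,50); WM=43
i=17 t=40 v=1: → [40,50); WM=43
i=18 t=49 v=1: → [40,50); WM=43
i=19 t=51 v=8: → [50,60); WM=50; [40,50) fires=7
i=20 t=49 v=3: → [40,50); WM=50
i=21 t=57 v=2: → [50,60); WM=50
i=22 t=34 v=7: DROP (t<50-4); WM=50

[0,10)=9 [10,20)=14 [20,30)=13 [30,40)=12 [40,50)=10 [50,60)=10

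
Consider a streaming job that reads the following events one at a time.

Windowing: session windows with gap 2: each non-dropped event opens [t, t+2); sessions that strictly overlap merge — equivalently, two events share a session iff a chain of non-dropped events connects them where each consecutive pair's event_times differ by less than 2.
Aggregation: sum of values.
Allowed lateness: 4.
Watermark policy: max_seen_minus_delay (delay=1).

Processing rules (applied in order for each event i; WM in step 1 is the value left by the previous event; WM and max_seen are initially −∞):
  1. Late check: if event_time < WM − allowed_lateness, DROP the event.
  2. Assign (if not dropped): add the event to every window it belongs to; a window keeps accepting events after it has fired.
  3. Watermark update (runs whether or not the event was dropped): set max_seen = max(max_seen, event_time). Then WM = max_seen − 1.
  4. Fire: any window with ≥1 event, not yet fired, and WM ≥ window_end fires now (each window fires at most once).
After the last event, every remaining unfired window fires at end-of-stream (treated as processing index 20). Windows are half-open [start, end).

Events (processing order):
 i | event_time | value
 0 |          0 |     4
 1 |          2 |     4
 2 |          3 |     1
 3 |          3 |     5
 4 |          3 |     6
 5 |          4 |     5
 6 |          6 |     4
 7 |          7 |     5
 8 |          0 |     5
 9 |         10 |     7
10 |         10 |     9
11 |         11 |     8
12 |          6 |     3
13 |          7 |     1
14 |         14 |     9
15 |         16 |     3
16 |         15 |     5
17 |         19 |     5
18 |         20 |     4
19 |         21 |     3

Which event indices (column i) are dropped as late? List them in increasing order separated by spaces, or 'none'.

8

i=0 t=0 v=4: → [0,2); WM=-1
i=1 t=2 v=4: → [2,4); WM=1
i=2 t=3 v=1: → [2,5); WM=2
i=3 t=3 v=5: → [2,5); WM=2
i=4 t=3 v=6: → [2,5); WM=2
i=5 t=4 v=5: → [2,6); WM=3
i=6 t=6 v=4: → [6,8); WM=5
i=7 t=7 v=5: → [6,9); WM=6
i=8 t=0 v=5: DROP (t<6-4); WM=6
i=9 t=10 v=7: → [10,12); WM=9
i=10 t=10 v=9: → [10,12); WM=9
i=11 t=11 v=8: → [10,13); WM=10
i=12 t=6 v=3: → [6,9); WM=10
i=13 t=7 v=1: → [6,9); WM=10
i=14 t=14 v=9: → [14,16); WM=13
i=15 t=16 v=3: → [16,18); WM=15
i=16 t=15 v=5: → [14,18); WM=15
i=17 t=19 v=5: → [19,21); WM=18
i=18 t=20 v=4: → [19,22); WM=19
i=19 t=21 v=3: → [19,23); WM=20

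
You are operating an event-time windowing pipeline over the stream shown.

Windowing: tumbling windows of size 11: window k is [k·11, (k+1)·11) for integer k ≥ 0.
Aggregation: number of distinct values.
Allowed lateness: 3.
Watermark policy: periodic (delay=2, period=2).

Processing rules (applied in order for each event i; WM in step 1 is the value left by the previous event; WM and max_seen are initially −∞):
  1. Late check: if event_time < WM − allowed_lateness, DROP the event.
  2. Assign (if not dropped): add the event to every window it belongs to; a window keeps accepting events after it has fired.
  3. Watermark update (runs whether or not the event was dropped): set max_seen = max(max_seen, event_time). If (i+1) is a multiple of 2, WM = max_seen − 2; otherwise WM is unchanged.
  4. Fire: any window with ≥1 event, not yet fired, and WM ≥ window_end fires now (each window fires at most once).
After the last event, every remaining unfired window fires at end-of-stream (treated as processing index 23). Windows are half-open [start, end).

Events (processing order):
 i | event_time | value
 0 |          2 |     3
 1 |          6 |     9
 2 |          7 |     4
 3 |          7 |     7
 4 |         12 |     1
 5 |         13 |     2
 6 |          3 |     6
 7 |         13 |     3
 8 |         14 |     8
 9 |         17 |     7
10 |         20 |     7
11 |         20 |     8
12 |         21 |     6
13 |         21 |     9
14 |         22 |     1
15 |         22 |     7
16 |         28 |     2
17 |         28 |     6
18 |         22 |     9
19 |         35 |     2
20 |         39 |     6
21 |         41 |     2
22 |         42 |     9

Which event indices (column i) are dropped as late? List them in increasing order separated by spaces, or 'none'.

i=0 t=2 v=3: → [0,11); WM=−∞
i=1 t=6 v=9: → [0,11); WM=4
i=2 t=7 v=4: → [0,11); WM=4
i=3 t=7 v=7: → [0,11); WM=5
i=4 t=12 v=1: → [11,22); WM=5
i=5 t=13 v=2: → [11,22); WM=11; [0,11) fires=4
i=6 t=3 v=6: DROP (t<11-3); WM=11
i=7 t=13 v=3: → [11,22); WM=11
i=8 t=14 v=8: → [11,22); WM=11
i=9 t=17 v=7: → [11,22); WM=15
i=10 t=20 v=7: → [11,22); WM=15
i=11 t=20 v=8: → [11,22); WM=18
i=12 t=21 v=6: → [11,22); WM=18
i=13 t=21 v=9: → [11,22); WM=19
i=14 t=22 v=1: → [22,33); WM=19
i=15 t=22 v=7: → [22,33); WM=20
i=16 t=28 v=2: → [22,33); WM=20
i=17 t=28 v=6: → [22,33); WM=26; [11,22) fires=7
i=18 t=22 v=9: DROP (t<26-3); WM=26
i=19 t=35 v=2: → [33,44); WM=33; [22,33) fires=4
i=20 t=39 v=6: → [33,44); WM=33
i=21 t=41 v=2: → [33,44); WM=39
i=22 t=42 v=9: → [33,44); WM=39

6 18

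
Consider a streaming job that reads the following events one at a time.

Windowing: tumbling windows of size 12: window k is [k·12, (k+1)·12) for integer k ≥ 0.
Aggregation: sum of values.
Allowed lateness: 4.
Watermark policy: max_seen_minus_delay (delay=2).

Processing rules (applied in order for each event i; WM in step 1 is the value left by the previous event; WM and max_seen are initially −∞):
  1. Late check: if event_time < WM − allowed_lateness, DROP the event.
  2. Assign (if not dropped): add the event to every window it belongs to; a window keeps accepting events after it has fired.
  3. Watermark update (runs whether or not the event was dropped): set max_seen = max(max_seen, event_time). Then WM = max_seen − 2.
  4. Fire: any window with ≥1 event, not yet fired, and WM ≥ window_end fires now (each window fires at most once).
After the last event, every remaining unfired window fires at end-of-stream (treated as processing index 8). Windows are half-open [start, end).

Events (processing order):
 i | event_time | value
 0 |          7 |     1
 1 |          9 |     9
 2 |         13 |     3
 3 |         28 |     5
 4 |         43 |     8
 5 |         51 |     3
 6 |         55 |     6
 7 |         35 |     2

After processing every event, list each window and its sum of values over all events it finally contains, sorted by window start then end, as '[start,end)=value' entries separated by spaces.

[0,12)=10 [12,24)=3 [24,36)=5 [36,48)=8 [48,60)=9

i=0 t=7 v=1: → [0,12); WM=5
i=1 t=9 v=9: → [0,12); WM=7
i=2 t=13 v=3: → [12,24); WM=11
i=3 t=28 v=5: → [24,36); WM=26; [0,12) fires=10 [12,24) fires=3
i=4 t=43 v=8: → [36,48); WM=41; [24,36) fires=5
i=5 t=51 v=3: → [48,60); WM=49; [36,48) fires=8
i=6 t=55 v=6: → [48,60); WM=53
i=7 t=35 v=2: DROP (t<53-4); WM=53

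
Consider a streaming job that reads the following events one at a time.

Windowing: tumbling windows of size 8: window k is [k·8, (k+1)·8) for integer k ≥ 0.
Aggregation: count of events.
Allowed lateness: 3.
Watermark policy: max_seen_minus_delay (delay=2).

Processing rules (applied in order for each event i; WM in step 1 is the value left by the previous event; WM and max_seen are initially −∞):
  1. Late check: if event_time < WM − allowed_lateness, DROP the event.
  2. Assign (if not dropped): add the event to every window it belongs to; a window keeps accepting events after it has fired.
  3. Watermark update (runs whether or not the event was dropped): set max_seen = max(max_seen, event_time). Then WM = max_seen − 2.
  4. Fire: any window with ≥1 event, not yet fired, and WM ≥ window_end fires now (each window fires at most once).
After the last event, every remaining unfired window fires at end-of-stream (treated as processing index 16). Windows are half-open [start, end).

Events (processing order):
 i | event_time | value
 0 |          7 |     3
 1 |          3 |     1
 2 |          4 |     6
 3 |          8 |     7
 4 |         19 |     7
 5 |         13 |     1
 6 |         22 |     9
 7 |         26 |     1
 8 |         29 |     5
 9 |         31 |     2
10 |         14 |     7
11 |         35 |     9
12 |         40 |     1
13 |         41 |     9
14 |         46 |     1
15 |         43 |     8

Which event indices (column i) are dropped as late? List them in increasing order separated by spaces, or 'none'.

5 10

i=0 t=7 v=3: → [0,8); WM=5
i=1 t=3 v=1: → [0,8); WM=5
i=2 t=4 v=6: → [0,8); WM=5
i=3 t=8 v=7: → [8,16); WM=6
i=4 t=19 v=7: → [16,24); WM=17; [0,8) fires=3 [8,16) fires=1
i=5 t=13 v=1: DROP (t<17-3); WM=17
i=6 t=22 v=9: → [16,24); WM=20
i=7 t=26 v=1: → [24,32); WM=24; [16,24) fires=2
i=8 t=29 v=5: → [24,32); WM=27
i=9 t=31 v=2: → [24,32); WM=29
i=10 t=14 v=7: DROP (t<29-3); WM=29
i=11 t=35 v=9: → [32,40); WM=33; [24,32) fires=3
i=12 t=40 v=1: → [40,48); WM=38
i=13 t=41 v=9: → [40,48); WM=39
i=14 t=46 v=1: → [40,48); WM=44; [32,40) fires=1
i=15 t=43 v=8: → [40,48); WM=44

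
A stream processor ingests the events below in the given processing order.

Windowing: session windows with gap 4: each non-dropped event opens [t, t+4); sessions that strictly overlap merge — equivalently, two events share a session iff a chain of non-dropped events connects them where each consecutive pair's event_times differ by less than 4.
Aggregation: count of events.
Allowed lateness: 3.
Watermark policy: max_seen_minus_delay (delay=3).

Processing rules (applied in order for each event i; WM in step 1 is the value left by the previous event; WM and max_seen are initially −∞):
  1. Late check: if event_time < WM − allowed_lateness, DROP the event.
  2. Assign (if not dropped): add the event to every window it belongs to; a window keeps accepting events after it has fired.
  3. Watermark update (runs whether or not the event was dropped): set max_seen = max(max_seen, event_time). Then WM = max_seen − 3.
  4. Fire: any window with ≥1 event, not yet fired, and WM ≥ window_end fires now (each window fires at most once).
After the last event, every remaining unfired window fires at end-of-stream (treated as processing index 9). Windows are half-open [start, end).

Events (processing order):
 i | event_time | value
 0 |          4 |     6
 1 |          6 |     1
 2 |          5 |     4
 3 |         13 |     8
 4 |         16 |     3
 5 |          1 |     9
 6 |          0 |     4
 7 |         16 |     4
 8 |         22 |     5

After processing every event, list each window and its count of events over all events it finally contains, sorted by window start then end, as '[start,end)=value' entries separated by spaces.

i=0 t=4 v=6: → [4,8); WM=1
i=1 t=6 v=1: → [4,10); WM=3
i=2 t=5 v=4: → [4,10); WM=3
i=3 t=13 v=8: → [13,17); WM=10
i=4 t=16 v=3: → [13,20); WM=13
i=5 t=1 v=9: DROP (t<13-3); WM=13
i=6 t=0 v=4: DROP (t<13-3); WM=13
i=7 t=16 v=4: → [13,20); WM=13
i=8 t=22 v=5: → [22,26); WM=19

[4,10)=3 [13,20)=3 [22,26)=1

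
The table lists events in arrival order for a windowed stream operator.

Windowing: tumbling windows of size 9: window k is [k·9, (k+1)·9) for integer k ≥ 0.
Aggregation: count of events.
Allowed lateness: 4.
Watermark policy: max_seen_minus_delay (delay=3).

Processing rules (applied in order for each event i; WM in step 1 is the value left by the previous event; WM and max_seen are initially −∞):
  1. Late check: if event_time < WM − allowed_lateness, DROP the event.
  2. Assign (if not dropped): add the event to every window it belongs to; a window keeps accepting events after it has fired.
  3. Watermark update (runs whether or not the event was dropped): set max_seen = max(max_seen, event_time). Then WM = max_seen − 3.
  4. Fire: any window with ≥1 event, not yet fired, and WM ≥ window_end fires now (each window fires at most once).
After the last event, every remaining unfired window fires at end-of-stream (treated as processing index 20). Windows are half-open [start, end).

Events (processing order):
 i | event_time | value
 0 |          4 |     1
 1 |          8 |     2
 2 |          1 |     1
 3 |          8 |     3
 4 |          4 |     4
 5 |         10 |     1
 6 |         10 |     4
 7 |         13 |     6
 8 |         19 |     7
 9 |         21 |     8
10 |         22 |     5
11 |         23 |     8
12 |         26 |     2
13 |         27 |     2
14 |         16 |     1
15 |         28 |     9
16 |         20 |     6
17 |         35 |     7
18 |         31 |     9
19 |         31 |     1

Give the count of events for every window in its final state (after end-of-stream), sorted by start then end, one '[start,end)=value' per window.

i=0 t=4 v=1: → [0,9); WM=1
i=1 t=8 v=2: → [0,9); WM=5
i=2 t=1 v=1: → [0,9); WM=5
i=3 t=8 v=3: → [0,9); WM=5
i=4 t=4 v=4: → [0,9); WM=5
i=5 t=10 v=1: → [9,18); WM=7
i=6 t=10 v=4: → [9,18); WM=7
i=7 t=13 v=6: → [9,18); WM=10; [0,9) fires=5
i=8 t=19 v=7: → [18,27); WM=16
i=9 t=21 v=8: → [18,27); WM=18; [9,18) fires=3
i=10 t=22 v=5: → [18,27); WM=19
i=11 t=23 v=8: → [18,27); WM=20
i=12 t=26 v=2: → [18,27); WM=23
i=13 t=27 v=2: → [27,36); WM=24
i=14 t=16 v=1: DROP (t<24-4); WM=24
i=15 t=28 v=9: → [27,36); WM=25
i=16 t=20 v=6: DROP (t<25-4); WM=25
i=17 t=35 v=7: → [27,36); WM=32; [18,27) fires=5
i=18 t=31 v=9: → [27,36); WM=32
i=19 t=31 v=1: → [27,36); WM=32

[0,9)=5 [9,18)=3 [18,27)=5 [27,36)=5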